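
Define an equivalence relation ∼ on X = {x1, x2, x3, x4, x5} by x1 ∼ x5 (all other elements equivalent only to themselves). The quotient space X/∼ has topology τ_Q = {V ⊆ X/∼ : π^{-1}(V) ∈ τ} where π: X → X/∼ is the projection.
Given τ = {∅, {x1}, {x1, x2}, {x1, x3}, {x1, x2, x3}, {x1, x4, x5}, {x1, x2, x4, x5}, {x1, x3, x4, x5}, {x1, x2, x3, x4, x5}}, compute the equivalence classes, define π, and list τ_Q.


X/∼ = {[x1=x5], [x2], [x3], [x4]}; |τ_Q| = 5.

Equivalence classes: [x1=x5], [x2], [x3], [x4].
Quotient map π: X → X/∼ sends x1 ↦ [x1=x5], x2 ↦ [x2], x3 ↦ [x3], x4 ↦ [x4], x5 ↦ [x1=x5].
For each subset V ⊆ X/∼, compute π^{-1}(V) ⊆ X and check whether π^{-1}(V) ∈ τ. V is open in τ_Q iff π^{-1}(V) ∈ τ.
  V = {}: π^{-1}(V) = ∅ ∈ τ ✓.
  V = {[x1=x5]}: π^{-1}(V) = {x1, x5} ∉ τ ✗.
  V = {[x2]}: π^{-1}(V) = {x2} ∉ τ ✗.
  V = {[x1=x5], [x2]}: π^{-1}(V) = {x1, x2, x5} ∉ τ ✗.
  V = {[x3]}: π^{-1}(V) = {x3} ∉ τ ✗.
  V = {[x1=x5], [x3]}: π^{-1}(V) = {x1, x3, x5} ∉ τ ✗.
  V = {[x2], [x3]}: π^{-1}(V) = {x2, x3} ∉ τ ✗.
  V = {[x1=x5], [x2], [x3]}: π^{-1}(V) = {x1, x2, x3, x5} ∉ τ ✗.
  V = {[x4]}: π^{-1}(V) = {x4} ∉ τ ✗.
  V = {[x1=x5], [x4]}: π^{-1}(V) = {x1, x4, x5} ∈ τ ✓.
  V = {[x2], [x4]}: π^{-1}(V) = {x2, x4} ∉ τ ✗.
  V = {[x1=x5], [x2], [x4]}: π^{-1}(V) = {x1, x2, x4, x5} ∈ τ ✓.
  V = {[x3], [x4]}: π^{-1}(V) = {x3, x4} ∉ τ ✗.
  V = {[x1=x5], [x3], [x4]}: π^{-1}(V) = {x1, x3, x4, x5} ∈ τ ✓.
  V = {[x2], [x3], [x4]}: π^{-1}(V) = {x2, x3, x4} ∉ τ ✗.
  V = {[x1=x5], [x2], [x3], [x4]}: π^{-1}(V) = {x1, x2, x3, x4, x5} ∈ τ ✓.
Open sets in the quotient: τ_Q = {{}, {[x1=x5], [x4]}, {[x1=x5], [x2], [x4]}, {[x1=x5], [x3], [x4]}, {[x1=x5], [x2], [x3], [x4]}} (5 elements).


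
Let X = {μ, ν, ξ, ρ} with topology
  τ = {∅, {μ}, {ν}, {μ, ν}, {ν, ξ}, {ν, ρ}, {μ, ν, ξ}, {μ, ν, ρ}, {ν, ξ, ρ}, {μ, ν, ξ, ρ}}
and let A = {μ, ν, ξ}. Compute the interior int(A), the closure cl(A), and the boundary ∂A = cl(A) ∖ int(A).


int(A) = {μ, ν, ξ}, cl(A) = {μ, ν, ξ, ρ}, ∂A = {ρ}.

Closed sets in (X, τ) are complements of opens:
  closed(X, τ) = {∅, {μ}, {ξ}, {ρ}, {μ, ξ}, {μ, ρ}, {ξ, ρ}, {μ, ξ, ρ}, {ν, ξ, ρ}, {μ, ν, ξ, ρ}}.
int(A) = ⋃ {U ∈ τ : U ⊆ A}. Opens contained in A: ∅, {μ}, {ν}, {μ, ν}, {ν, ξ}, {μ, ν, ξ}.
Taking the union of these: int(A) = {μ, ν, ξ}.
cl(A) = ⋂ {C closed : A ⊆ C}. Closed sets containing A: {μ, ν, ξ, ρ}.
Intersecting these: cl(A) = {μ, ν, ξ, ρ}.
∂A = cl(A) ∖ int(A) = {μ, ν, ξ, ρ} ∖ {μ, ν, ξ} = {ρ}.


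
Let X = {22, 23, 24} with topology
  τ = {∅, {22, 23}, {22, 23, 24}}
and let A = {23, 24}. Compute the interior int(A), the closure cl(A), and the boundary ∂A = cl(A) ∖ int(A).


int(A) = ∅, cl(A) = {22, 23, 24}, ∂A = {22, 23, 24}.

Closed sets in (X, τ) are complements of opens:
  closed(X, τ) = {∅, {24}, {22, 23, 24}}.
int(A) = ⋃ {U ∈ τ : U ⊆ A}. Opens contained in A: ∅.
Taking the union of these: int(A) = ∅.
cl(A) = ⋂ {C closed : A ⊆ C}. Closed sets containing A: {22, 23, 24}.
Intersecting these: cl(A) = {22, 23, 24}.
∂A = cl(A) ∖ int(A) = {22, 23, 24} ∖ ∅ = {22, 23, 24}.


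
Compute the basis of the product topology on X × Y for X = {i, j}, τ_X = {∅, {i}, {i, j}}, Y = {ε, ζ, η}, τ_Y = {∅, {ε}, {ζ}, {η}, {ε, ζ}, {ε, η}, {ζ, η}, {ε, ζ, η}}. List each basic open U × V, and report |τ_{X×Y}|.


Basis B = {∅ × ∅, {i} × {ε}, {i} × {ζ}, {i} × {η}, {i} × {ε, ζ}, {i} × {ε, η}, {i, j} × {ε}, {i} × {ζ, η}, {i, j} × {ζ}, {i, j} × {η}, {i} × {ε, ζ, η}, {i, j} × {ε, ζ}, {i, j} × {ε, η}, {i, j} × {ζ, η}, {i, j} × {ε, ζ, η}}; |τ_{X×Y}| = 27.

Enumerate products U × V with U ∈ τ_X, V ∈ τ_Y (deduplicated):
  ∅ × ∅ = {} (∅)
  {i} × {ε} = {(i,ε)}
  {i} × {ζ} = {(i,ζ)}
  {i} × {η} = {(i,η)}
  {i} × {ε, ζ} = {(i,ε), (i,ζ)}
  {i} × {ε, η} = {(i,ε), (i,η)}
  {i, j} × {ε} = {(i,ε), (j,ε)}
  {i} × {ζ, η} = {(i,ζ), (i,η)}
  {i, j} × {ζ} = {(i,ζ), (j,ζ)}
  {i, j} × {η} = {(i,η), (j,η)}
  {i} × {ε, ζ, η} = {(i,ε), (i,ζ), (i,η)}
  {i, j} × {ε, ζ} = {(i,ε), (i,ζ), (j,ε), (j,ζ)}
  {i, j} × {ε, η} = {(i,ε), (i,η), (j,ε), (j,η)}
  {i, j} × {ζ, η} = {(i,ζ), (i,η), (j,ζ), (j,η)}
  {i, j} × {ε, ζ, η} = {(i,ε), (i,ζ), (i,η), (j,ε), (j,ζ), (j,η)}
These 15 distinct sets form the basis B.
Close under arbitrary unions to get τ_{X×Y}; counting gives |τ_{X×Y}| = 27.


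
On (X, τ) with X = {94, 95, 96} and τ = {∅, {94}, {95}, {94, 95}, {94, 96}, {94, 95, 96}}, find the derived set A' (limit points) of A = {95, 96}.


A' = ∅

For each x ∈ X, list the open sets U ∈ τ with x ∈ U, then check whether U ∩ (A ∖ {x}) ≠ ∅ for every such U.
  x = 94: open {94} ∋ x has {94} ∩ (A ∖ {94}) = ∅, so x is NOT a limit point.
  x = 95: open {95} ∋ x has {95} ∩ (A ∖ {95}) = ∅, so x is NOT a limit point.
  x = 96: open {94, 96} ∋ x has {94, 96} ∩ (A ∖ {96}) = ∅, so x is NOT a limit point.
Collecting: A' = ∅.


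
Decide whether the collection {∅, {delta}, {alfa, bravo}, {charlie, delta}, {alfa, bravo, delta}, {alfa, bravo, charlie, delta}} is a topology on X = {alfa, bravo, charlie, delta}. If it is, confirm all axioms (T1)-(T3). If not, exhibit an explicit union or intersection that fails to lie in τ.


τ IS a topology on X.

Axiom (T1): ∅ ∈ τ? Yes; X ∈ τ? Yes.
Axiom (T2/T3): check pairwise unions and intersections of members of τ.
All pairwise intersections and unions checked — each lies in τ. Therefore τ satisfies (T1), (T2), (T3): it IS a topology on X.


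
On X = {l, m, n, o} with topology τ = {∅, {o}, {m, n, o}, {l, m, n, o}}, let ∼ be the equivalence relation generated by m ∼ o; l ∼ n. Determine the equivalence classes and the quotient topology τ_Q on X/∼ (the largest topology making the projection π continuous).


X/∼ = {[l=n], [m=o]}; |τ_Q| = 2.

Equivalence classes: [l=n], [m=o].
Quotient map π: X → X/∼ sends l ↦ [l=n], m ↦ [m=o], n ↦ [l=n], o ↦ [m=o].
For each subset V ⊆ X/∼, compute π^{-1}(V) ⊆ X and check whether π^{-1}(V) ∈ τ. V is open in τ_Q iff π^{-1}(V) ∈ τ.
  V = {}: π^{-1}(V) = ∅ ∈ τ ✓.
  V = {[l=n]}: π^{-1}(V) = {l, n} ∉ τ ✗.
  V = {[m=o]}: π^{-1}(V) = {m, o} ∉ τ ✗.
  V = {[l=n], [m=o]}: π^{-1}(V) = {l, m, n, o} ∈ τ ✓.
Open sets in the quotient: τ_Q = {{}, {[l=n], [m=o]}} (2 elements).


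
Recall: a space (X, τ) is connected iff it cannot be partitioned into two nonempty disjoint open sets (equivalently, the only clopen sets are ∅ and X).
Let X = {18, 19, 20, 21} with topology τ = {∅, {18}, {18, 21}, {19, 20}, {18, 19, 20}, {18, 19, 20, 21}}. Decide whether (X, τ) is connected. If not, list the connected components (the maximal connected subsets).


(X, τ) is disconnected; components = [{18, 21}, {19, 20}].

Find clopen sets (U ∈ τ with X ∖ U ∈ τ):
  U = ∅, X ∖ U = {18, 19, 20, 21} — both open, so U is clopen.
  U = {18, 21}, X ∖ U = {19, 20} — both open, so U is clopen.
  U = {19, 20}, X ∖ U = {18, 21} — both open, so U is clopen.
  U = {18, 19, 20, 21}, X ∖ U = ∅ — both open, so U is clopen.
Nontrivial clopen(s) exist: e.g. {18, 21}. So (X, τ) is disconnected.
Compute connected components by grouping points that agree on all clopens:
  component: {18, 21}
  component: {19, 20}


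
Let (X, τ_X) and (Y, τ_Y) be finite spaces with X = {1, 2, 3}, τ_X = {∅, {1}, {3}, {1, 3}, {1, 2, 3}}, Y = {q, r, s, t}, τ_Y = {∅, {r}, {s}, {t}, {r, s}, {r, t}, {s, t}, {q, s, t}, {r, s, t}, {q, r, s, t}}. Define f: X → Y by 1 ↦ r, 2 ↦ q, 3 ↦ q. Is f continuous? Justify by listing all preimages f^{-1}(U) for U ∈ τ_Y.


f is NOT continuous.

Compute f^{-1}(U) for each U ∈ τ_Y:
  U = ∅: f^{-1}(U) = ∅ ∈ τ_X ✓.
  U = {r}: f^{-1}(U) = {1} ∈ τ_X ✓.
  U = {s}: f^{-1}(U) = ∅ ∈ τ_X ✓.
  U = {t}: f^{-1}(U) = ∅ ∈ τ_X ✓.
  U = {r, s}: f^{-1}(U) = {1} ∈ τ_X ✓.
  U = {r, t}: f^{-1}(U) = {1} ∈ τ_X ✓.
  U = {s, t}: f^{-1}(U) = ∅ ∈ τ_X ✓.
  U = {q, s, t}: f^{-1}(U) = {2, 3} ∉ τ_X ✗.
  U = {r, s, t}: f^{-1}(U) = {1} ∈ τ_X ✓.
  U = {q, r, s, t}: f^{-1}(U) = {1, 2, 3} ∈ τ_X ✓.
Found U = {q, s, t} with f^{-1}(U) = {2, 3} not in τ_X. Therefore f is NOT continuous.


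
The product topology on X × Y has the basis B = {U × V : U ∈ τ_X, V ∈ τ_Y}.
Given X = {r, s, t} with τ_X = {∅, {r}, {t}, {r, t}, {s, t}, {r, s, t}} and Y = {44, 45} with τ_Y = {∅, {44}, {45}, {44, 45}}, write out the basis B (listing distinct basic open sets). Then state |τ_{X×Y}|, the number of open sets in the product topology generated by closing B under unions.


Basis B = {∅ × ∅, {r} × {44}, {r} × {45}, {t} × {44}, {t} × {45}, {r} × {44, 45}, {r, t} × {44}, {r, t} × {45}, {s, t} × {44}, {s, t} × {45}, {t} × {44, 45}, {r, s, t} × {44}, {r, s, t} × {45}, {r, t} × {44, 45}, {s, t} × {44, 45}, {r, s, t} × {44, 45}}; |τ_{X×Y}| = 36.

Enumerate products U × V with U ∈ τ_X, V ∈ τ_Y (deduplicated):
  ∅ × ∅ = {} (∅)
  {r} × {44} = {(r,44)}
  {r} × {45} = {(r,45)}
  {t} × {44} = {(t,44)}
  {t} × {45} = {(t,45)}
  {r} × {44, 45} = {(r,44), (r,45)}
  {r, t} × {44} = {(r,44), (t,44)}
  {r, t} × {45} = {(r,45), (t,45)}
  {s, t} × {44} = {(s,44), (t,44)}
  {s, t} × {45} = {(s,45), (t,45)}
  {t} × {44, 45} = {(t,44), (t,45)}
  {r, s, t} × {44} = {(r,44), (s,44), (t,44)}
  {r, s, t} × {45} = {(r,45), (s,45), (t,45)}
  {r, t} × {44, 45} = {(r,44), (r,45), (t,44), (t,45)}
  {s, t} × {44, 45} = {(s,44), (s,45), (t,44), (t,45)}
  {r, s, t} × {44, 45} = {(r,44), (r,45), (s,44), (s,45), (t,44), (t,45)}
These 16 distinct sets form the basis B.
Close under arbitrary unions to get τ_{X×Y}; counting gives |τ_{X×Y}| = 36.


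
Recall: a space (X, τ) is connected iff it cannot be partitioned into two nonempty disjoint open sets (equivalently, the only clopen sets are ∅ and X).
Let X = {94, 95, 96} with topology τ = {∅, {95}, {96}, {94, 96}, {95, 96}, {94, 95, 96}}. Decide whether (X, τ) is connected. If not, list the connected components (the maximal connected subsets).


(X, τ) is disconnected; components = [{95}, {94, 96}].

Find clopen sets (U ∈ τ with X ∖ U ∈ τ):
  U = ∅, X ∖ U = {94, 95, 96} — both open, so U is clopen.
  U = {95}, X ∖ U = {94, 96} — both open, so U is clopen.
  U = {94, 96}, X ∖ U = {95} — both open, so U is clopen.
  U = {94, 95, 96}, X ∖ U = ∅ — both open, so U is clopen.
Nontrivial clopen(s) exist: e.g. {94, 96}. So (X, τ) is disconnected.
Compute connected components by grouping points that agree on all clopens:
  component: {95}
  component: {94, 96}


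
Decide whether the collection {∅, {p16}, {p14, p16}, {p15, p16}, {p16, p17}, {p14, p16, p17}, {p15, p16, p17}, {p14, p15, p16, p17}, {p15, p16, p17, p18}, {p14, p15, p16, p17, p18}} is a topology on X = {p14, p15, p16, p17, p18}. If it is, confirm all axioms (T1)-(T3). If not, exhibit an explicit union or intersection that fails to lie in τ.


τ is NOT a topology on X.

Axiom (T1): ∅ ∈ τ? Yes; X ∈ τ? Yes.
Axiom (T2/T3): check pairwise unions and intersections of members of τ.
Counterexample for (T2): {p14, p16} ∪ {p15, p16} = {p14, p15, p16} ∉ τ. Therefore τ is NOT a topology.


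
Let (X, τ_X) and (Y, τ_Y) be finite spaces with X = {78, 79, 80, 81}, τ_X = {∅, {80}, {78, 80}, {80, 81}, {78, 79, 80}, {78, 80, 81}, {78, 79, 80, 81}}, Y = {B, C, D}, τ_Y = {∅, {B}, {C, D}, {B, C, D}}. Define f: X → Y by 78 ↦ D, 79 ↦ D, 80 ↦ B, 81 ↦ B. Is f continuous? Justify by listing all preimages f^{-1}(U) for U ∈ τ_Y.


f is NOT continuous.

Compute f^{-1}(U) for each U ∈ τ_Y:
  U = ∅: f^{-1}(U) = ∅ ∈ τ_X ✓.
  U = {B}: f^{-1}(U) = {80, 81} ∈ τ_X ✓.
  U = {C, D}: f^{-1}(U) = {78, 79} ∉ τ_X ✗.
  U = {B, C, D}: f^{-1}(U) = {78, 79, 80, 81} ∈ τ_X ✓.
Found U = {C, D} with f^{-1}(U) = {78, 79} not in τ_X. Therefore f is NOT continuous.


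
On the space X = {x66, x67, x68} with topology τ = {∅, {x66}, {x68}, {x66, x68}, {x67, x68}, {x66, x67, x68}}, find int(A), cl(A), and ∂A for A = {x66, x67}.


int(A) = {x66}, cl(A) = {x66, x67}, ∂A = {x67}.

Closed sets in (X, τ) are complements of opens:
  closed(X, τ) = {∅, {x66}, {x67}, {x66, x67}, {x67, x68}, {x66, x67, x68}}.
int(A) = ⋃ {U ∈ τ : U ⊆ A}. Opens contained in A: ∅, {x66}.
Taking the union of these: int(A) = {x66}.
cl(A) = ⋂ {C closed : A ⊆ C}. Closed sets containing A: {x66, x67}, {x66, x67, x68}.
Intersecting these: cl(A) = {x66, x67}.
∂A = cl(A) ∖ int(A) = {x66, x67} ∖ {x66} = {x67}.


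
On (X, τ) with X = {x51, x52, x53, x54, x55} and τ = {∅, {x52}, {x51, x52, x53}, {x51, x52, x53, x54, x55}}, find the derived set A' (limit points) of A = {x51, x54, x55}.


A' = {x53, x54, x55}

For each x ∈ X, list the open sets U ∈ τ with x ∈ U, then check whether U ∩ (A ∖ {x}) ≠ ∅ for every such U.
  x = x51: open {x51, x52, x53} ∋ x has {x51, x52, x53} ∩ (A ∖ {x51}) = ∅, so x is NOT a limit point.
  x = x52: open {x52} ∋ x has {x52} ∩ (A ∖ {x52}) = ∅, so x is NOT a limit point.
  x = x53: opens ∋ x are {x51, x52, x53}, {x51, x52, x53, x54, x55}; each meets A ∖ {x53}, so x IS a limit point.
  x = x54: opens ∋ x are {x51, x52, x53, x54, x55}; each meets A ∖ {x54}, so x IS a limit point.
  x = x55: opens ∋ x are {x51, x52, x53, x54, x55}; each meets A ∖ {x55}, so x IS a limit point.
Collecting: A' = {x53, x54, x55}.


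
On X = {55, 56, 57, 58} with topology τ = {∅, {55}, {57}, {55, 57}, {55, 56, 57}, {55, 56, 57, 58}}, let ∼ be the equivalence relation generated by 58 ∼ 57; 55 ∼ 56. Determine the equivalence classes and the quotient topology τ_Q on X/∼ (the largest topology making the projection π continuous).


X/∼ = {[55=56], [57=58]}; |τ_Q| = 2.

Equivalence classes: [55=56], [57=58].
Quotient map π: X → X/∼ sends 55 ↦ [55=56], 56 ↦ [55=56], 57 ↦ [57=58], 58 ↦ [57=58].
For each subset V ⊆ X/∼, compute π^{-1}(V) ⊆ X and check whether π^{-1}(V) ∈ τ. V is open in τ_Q iff π^{-1}(V) ∈ τ.
  V = {}: π^{-1}(V) = ∅ ∈ τ ✓.
  V = {[55=56]}: π^{-1}(V) = {55, 56} ∉ τ ✗.
  V = {[57=58]}: π^{-1}(V) = {57, 58} ∉ τ ✗.
  V = {[55=56], [57=58]}: π^{-1}(V) = {55, 56, 57, 58} ∈ τ ✓.
Open sets in the quotient: τ_Q = {{}, {[55=56], [57=58]}} (2 elements).


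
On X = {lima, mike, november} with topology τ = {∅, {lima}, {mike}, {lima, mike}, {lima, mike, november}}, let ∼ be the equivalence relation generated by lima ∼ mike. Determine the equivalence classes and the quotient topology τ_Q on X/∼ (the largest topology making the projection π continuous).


X/∼ = {[lima=mike], [november]}; |τ_Q| = 3.

Equivalence classes: [lima=mike], [november].
Quotient map π: X → X/∼ sends lima ↦ [lima=mike], mike ↦ [lima=mike], november ↦ [november].
For each subset V ⊆ X/∼, compute π^{-1}(V) ⊆ X and check whether π^{-1}(V) ∈ τ. V is open in τ_Q iff π^{-1}(V) ∈ τ.
  V = {}: π^{-1}(V) = ∅ ∈ τ ✓.
  V = {[lima=mike]}: π^{-1}(V) = {lima, mike} ∈ τ ✓.
  V = {[november]}: π^{-1}(V) = {november} ∉ τ ✗.
  V = {[lima=mike], [november]}: π^{-1}(V) = {lima, mike, november} ∈ τ ✓.
Open sets in the quotient: τ_Q = {{}, {[lima=mike]}, {[lima=mike], [november]}} (3 elements).


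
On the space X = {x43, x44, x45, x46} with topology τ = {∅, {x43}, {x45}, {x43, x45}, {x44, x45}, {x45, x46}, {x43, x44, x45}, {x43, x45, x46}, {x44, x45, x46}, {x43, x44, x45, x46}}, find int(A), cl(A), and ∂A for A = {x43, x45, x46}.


int(A) = {x43, x45, x46}, cl(A) = {x43, x44, x45, x46}, ∂A = {x44}.

Closed sets in (X, τ) are complements of opens:
  closed(X, τ) = {∅, {x43}, {x44}, {x46}, {x43, x44}, {x43, x46}, {x44, x46}, {x43, x44, x46}, {x44, x45, x46}, {x43, x44, x45, x46}}.
int(A) = ⋃ {U ∈ τ : U ⊆ A}. Opens contained in A: ∅, {x43}, {x45}, {x43, x45}, {x45, x46}, {x43, x45, x46}.
Taking the union of these: int(A) = {x43, x45, x46}.
cl(A) = ⋂ {C closed : A ⊆ C}. Closed sets containing A: {x43, x44, x45, x46}.
Intersecting these: cl(A) = {x43, x44, x45, x46}.
∂A = cl(A) ∖ int(A) = {x43, x44, x45, x46} ∖ {x43, x45, x46} = {x44}.


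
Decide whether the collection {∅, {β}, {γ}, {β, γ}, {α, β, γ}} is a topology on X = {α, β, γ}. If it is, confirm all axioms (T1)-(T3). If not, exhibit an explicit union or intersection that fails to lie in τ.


τ IS a topology on X.

Axiom (T1): ∅ ∈ τ? Yes; X ∈ τ? Yes.
Axiom (T2/T3): check pairwise unions and intersections of members of τ.
All pairwise intersections and unions checked — each lies in τ. Therefore τ satisfies (T1), (T2), (T3): it IS a topology on X.


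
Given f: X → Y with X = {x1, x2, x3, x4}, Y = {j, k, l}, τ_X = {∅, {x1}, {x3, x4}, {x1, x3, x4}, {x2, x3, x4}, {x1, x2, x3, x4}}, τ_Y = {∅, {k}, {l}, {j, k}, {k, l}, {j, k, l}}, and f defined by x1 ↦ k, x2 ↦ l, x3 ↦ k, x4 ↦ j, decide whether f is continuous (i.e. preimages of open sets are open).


f is NOT continuous.

Compute f^{-1}(U) for each U ∈ τ_Y:
  U = ∅: f^{-1}(U) = ∅ ∈ τ_X ✓.
  U = {k}: f^{-1}(U) = {x1, x3} ∉ τ_X ✗.
  U = {l}: f^{-1}(U) = {x2} ∉ τ_X ✗.
  U = {j, k}: f^{-1}(U) = {x1, x3, x4} ∈ τ_X ✓.
  U = {k, l}: f^{-1}(U) = {x1, x2, x3} ∉ τ_X ✗.
  U = {j, k, l}: f^{-1}(U) = {x1, x2, x3, x4} ∈ τ_X ✓.
Found U = {k} with f^{-1}(U) = {x1, x3} not in τ_X. Therefore f is NOT continuous.


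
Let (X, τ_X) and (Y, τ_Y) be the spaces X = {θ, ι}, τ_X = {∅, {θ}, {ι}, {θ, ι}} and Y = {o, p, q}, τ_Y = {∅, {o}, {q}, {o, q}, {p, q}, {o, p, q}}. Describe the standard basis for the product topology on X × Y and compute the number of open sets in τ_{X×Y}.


Basis B = {∅ × ∅, {θ} × {o}, {θ} × {q}, {ι} × {o}, {ι} × {q}, {θ} × {o, q}, {θ, ι} × {o}, {θ} × {p, q}, {θ, ι} × {q}, {ι} × {o, q}, {ι} × {p, q}, {θ} × {o, p, q}, {ι} × {o, p, q}, {θ, ι} × {o, q}, {θ, ι} × {p, q}, {θ, ι} × {o, p, q}}; |τ_{X×Y}| = 36.

Enumerate products U × V with U ∈ τ_X, V ∈ τ_Y (deduplicated):
  ∅ × ∅ = {} (∅)
  {θ} × {o} = {(θ,o)}
  {θ} × {q} = {(θ,q)}
  {ι} × {o} = {(ι,o)}
  {ι} × {q} = {(ι,q)}
  {θ} × {o, q} = {(θ,o), (θ,q)}
  {θ, ι} × {o} = {(θ,o), (ι,o)}
  {θ} × {p, q} = {(θ,p), (θ,q)}
  {θ, ι} × {q} = {(θ,q), (ι,q)}
  {ι} × {o, q} = {(ι,o), (ι,q)}
  {ι} × {p, q} = {(ι,p), (ι,q)}
  {θ} × {o, p, q} = {(θ,o), (θ,p), (θ,q)}
  {ι} × {o, p, q} = {(ι,o), (ι,p), (ι,q)}
  {θ, ι} × {o, q} = {(θ,o), (θ,q), (ι,o), (ι,q)}
  {θ, ι} × {p, q} = {(θ,p), (θ,q), (ι,p), (ι,q)}
  {θ, ι} × {o, p, q} = {(θ,o), (θ,p), (θ,q), (ι,o), (ι,p), (ι,q)}
These 16 distinct sets form the basis B.
Close under arbitrary unions to get τ_{X×Y}; counting gives |τ_{X×Y}| = 36.


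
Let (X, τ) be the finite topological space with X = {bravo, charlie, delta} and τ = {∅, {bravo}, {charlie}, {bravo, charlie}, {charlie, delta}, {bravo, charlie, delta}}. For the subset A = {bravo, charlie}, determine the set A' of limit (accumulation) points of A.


A' = {delta}

For each x ∈ X, list the open sets U ∈ τ with x ∈ U, then check whether U ∩ (A ∖ {x}) ≠ ∅ for every such U.
  x = bravo: open {bravo} ∋ x has {bravo} ∩ (A ∖ {bravo}) = ∅, so x is NOT a limit point.
  x = charlie: open {charlie} ∋ x has {charlie} ∩ (A ∖ {charlie}) = ∅, so x is NOT a limit point.
  x = delta: opens ∋ x are {charlie, delta}, {bravo, charlie, delta}; each meets A ∖ {delta}, so x IS a limit point.
Collecting: A' = {delta}.


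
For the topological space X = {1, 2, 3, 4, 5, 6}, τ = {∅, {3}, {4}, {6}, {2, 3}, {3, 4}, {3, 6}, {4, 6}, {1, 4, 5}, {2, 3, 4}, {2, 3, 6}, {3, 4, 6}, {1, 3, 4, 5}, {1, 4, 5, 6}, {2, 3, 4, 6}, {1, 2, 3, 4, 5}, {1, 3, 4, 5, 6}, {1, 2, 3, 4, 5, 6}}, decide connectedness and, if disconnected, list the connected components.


(X, τ) is disconnected; components = [{6}, {2, 3}, {1, 4, 5}].

Find clopen sets (U ∈ τ with X ∖ U ∈ τ):
  U = ∅, X ∖ U = {1, 2, 3, 4, 5, 6} — both open, so U is clopen.
  U = {6}, X ∖ U = {1, 2, 3, 4, 5} — both open, so U is clopen.
  U = {2, 3}, X ∖ U = {1, 4, 5, 6} — both open, so U is clopen.
  U = {1, 4, 5}, X ∖ U = {2, 3, 6} — both open, so U is clopen.
  U = {2, 3, 6}, X ∖ U = {1, 4, 5} — both open, so U is clopen.
  U = {1, 4, 5, 6}, X ∖ U = {2, 3} — both open, so U is clopen.
  U = {1, 2, 3, 4, 5}, X ∖ U = {6} — both open, so U is clopen.
  U = {1, 2, 3, 4, 5, 6}, X ∖ U = ∅ — both open, so U is clopen.
Nontrivial clopen(s) exist: e.g. {1, 4, 5, 6}. So (X, τ) is disconnected.
Compute connected components by grouping points that agree on all clopens:
  component: {6}
  component: {2, 3}
  component: {1, 4, 5}


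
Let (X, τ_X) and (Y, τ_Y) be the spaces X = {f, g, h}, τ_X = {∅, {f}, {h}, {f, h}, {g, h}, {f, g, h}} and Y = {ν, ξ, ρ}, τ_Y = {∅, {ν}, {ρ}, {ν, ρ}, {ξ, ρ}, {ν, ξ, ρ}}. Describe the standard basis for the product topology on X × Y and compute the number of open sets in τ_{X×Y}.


Basis B = {∅ × ∅, {f} × {ν}, {f} × {ρ}, {h} × {ν}, {h} × {ρ}, {f} × {ν, ρ}, {f, h} × {ν}, {f} × {ξ, ρ}, {f, h} × {ρ}, {g, h} × {ν}, {g, h} × {ρ}, {h} × {ν, ρ}, {h} × {ξ, ρ}, {f} × {ν, ξ, ρ}, {f, g, h} × {ν}, {f, g, h} × {ρ}, {h} × {ν, ξ, ρ}, {f, h} × {ν, ρ}, {f, h} × {ξ, ρ}, {g, h} × {ν, ρ}, {g, h} × {ξ, ρ}, {f, h} × {ν, ξ, ρ}, {f, g, h} × {ν, ρ}, {f, g, h} × {ξ, ρ}, {g, h} × {ν, ξ, ρ}, {f, g, h} × {ν, ξ, ρ}}; |τ_{X×Y}| = 108.

Enumerate products U × V with U ∈ τ_X, V ∈ τ_Y (deduplicated):
  ∅ × ∅ = {} (∅)
  {f} × {ν} = {(f,ν)}
  {f} × {ρ} = {(f,ρ)}
  {h} × {ν} = {(h,ν)}
  {h} × {ρ} = {(h,ρ)}
  {f} × {ν, ρ} = {(f,ν), (f,ρ)}
  {f, h} × {ν} = {(f,ν), (h,ν)}
  {f} × {ξ, ρ} = {(f,ξ), (f,ρ)}
  {f, h} × {ρ} = {(f,ρ), (h,ρ)}
  {g, h} × {ν} = {(g,ν), (h,ν)}
  {g, h} × {ρ} = {(g,ρ), (h,ρ)}
  {h} × {ν, ρ} = {(h,ν), (h,ρ)}
  {h} × {ξ, ρ} = {(h,ξ), (h,ρ)}
  {f} × {ν, ξ, ρ} = {(f,ν), (f,ξ), (f,ρ)}
  {f, g, h} × {ν} = {(f,ν), (g,ν), (h,ν)}
  {f, g, h} × {ρ} = {(f,ρ), (g,ρ), (h,ρ)}
  {h} × {ν, ξ, ρ} = {(h,ν), (h,ξ), (h,ρ)}
  {f, h} × {ν, ρ} = {(f,ν), (f,ρ), (h,ν), (h,ρ)}
  {f, h} × {ξ, ρ} = {(f,ξ), (f,ρ), (h,ξ), (h,ρ)}
  {g, h} × {ν, ρ} = {(g,ν), (g,ρ), (h,ν), (h,ρ)}
  {g, h} × {ξ, ρ} = {(g,ξ), (g,ρ), (h,ξ), (h,ρ)}
  {f, h} × {ν, ξ, ρ} = {(f,ν), (f,ξ), (f,ρ), (h,ν), (h,ξ), (h,ρ)}
  {f, g, h} × {ν, ρ} = {(f,ν), (f,ρ), (g,ν), (g,ρ), (h,ν), (h,ρ)}
  {f, g, h} × {ξ, ρ} = {(f,ξ), (f,ρ), (g,ξ), (g,ρ), (h,ξ), (h,ρ)}
  {g, h} × {ν, ξ, ρ} = {(g,ν), (g,ξ), (g,ρ), (h,ν), (h,ξ), (h,ρ)}
  {f, g, h} × {ν, ξ, ρ} = {(f,ν), (f,ξ), (f,ρ), (g,ν), (g,ξ), (g,ρ), (h,ν), (h,ξ), (h,ρ)}
These 26 distinct sets form the basis B.
Close under arbitrary unions to get τ_{X×Y}; counting gives |τ_{X×Y}| = 108.


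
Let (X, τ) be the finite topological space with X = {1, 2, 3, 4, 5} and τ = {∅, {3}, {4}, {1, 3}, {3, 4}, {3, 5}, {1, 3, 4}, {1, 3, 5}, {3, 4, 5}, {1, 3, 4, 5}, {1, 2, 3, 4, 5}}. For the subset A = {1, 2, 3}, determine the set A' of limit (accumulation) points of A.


A' = {1, 2, 5}

For each x ∈ X, list the open sets U ∈ τ with x ∈ U, then check whether U ∩ (A ∖ {x}) ≠ ∅ for every such U.
  x = 1: opens ∋ x are {1, 3}, {1, 3, 4}, {1, 3, 5}, {1, 3, 4, 5}, {1, 2, 3, 4, 5}; each meets A ∖ {1}, so x IS a limit point.
  x = 2: opens ∋ x are {1, 2, 3, 4, 5}; each meets A ∖ {2}, so x IS a limit point.
  x = 3: open {3} ∋ x has {3} ∩ (A ∖ {3}) = ∅, so x is NOT a limit point.
  x = 4: open {4} ∋ x has {4} ∩ (A ∖ {4}) = ∅, so x is NOT a limit point.
  x = 5: opens ∋ x are {3, 5}, {1, 3, 5}, {3, 4, 5}, {1, 3, 4, 5}, {1, 2, 3, 4, 5}; each meets A ∖ {5}, so x IS a limit point.
Collecting: A' = {1, 2, 5}.


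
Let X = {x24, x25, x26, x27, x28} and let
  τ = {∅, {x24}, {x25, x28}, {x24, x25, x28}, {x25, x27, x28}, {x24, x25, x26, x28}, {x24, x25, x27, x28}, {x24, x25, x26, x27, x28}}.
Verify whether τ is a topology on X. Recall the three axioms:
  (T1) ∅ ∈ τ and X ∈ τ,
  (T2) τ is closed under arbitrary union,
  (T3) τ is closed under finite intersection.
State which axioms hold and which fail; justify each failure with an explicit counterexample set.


τ IS a topology on X.

Axiom (T1): ∅ ∈ τ? Yes; X ∈ τ? Yes.
Axiom (T2/T3): check pairwise unions and intersections of members of τ.
All pairwise intersections and unions checked — each lies in τ. Therefore τ satisfies (T1), (T2), (T3): it IS a topology on X.


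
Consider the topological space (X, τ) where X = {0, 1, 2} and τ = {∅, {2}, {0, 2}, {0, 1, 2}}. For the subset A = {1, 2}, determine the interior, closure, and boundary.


int(A) = {2}, cl(A) = {0, 1, 2}, ∂A = {0, 1}.

Closed sets in (X, τ) are complements of opens:
  closed(X, τ) = {∅, {1}, {0, 1}, {0, 1, 2}}.
int(A) = ⋃ {U ∈ τ : U ⊆ A}. Opens contained in A: ∅, {2}.
Taking the union of these: int(A) = {2}.
cl(A) = ⋂ {C closed : A ⊆ C}. Closed sets containing A: {0, 1, 2}.
Intersecting these: cl(A) = {0, 1, 2}.
∂A = cl(A) ∖ int(A) = {0, 1, 2} ∖ {2} = {0, 1}.


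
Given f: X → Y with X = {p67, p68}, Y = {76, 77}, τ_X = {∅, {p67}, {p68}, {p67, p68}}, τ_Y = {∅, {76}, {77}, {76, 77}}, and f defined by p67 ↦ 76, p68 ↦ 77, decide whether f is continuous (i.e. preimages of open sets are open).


f IS continuous.

Compute f^{-1}(U) for each U ∈ τ_Y:
  U = ∅: f^{-1}(U) = ∅ ∈ τ_X ✓.
  U = {76}: f^{-1}(U) = {p67} ∈ τ_X ✓.
  U = {77}: f^{-1}(U) = {p68} ∈ τ_X ✓.
  U = {76, 77}: f^{-1}(U) = {p67, p68} ∈ τ_X ✓.
Every preimage lies in τ_X, so f IS continuous.


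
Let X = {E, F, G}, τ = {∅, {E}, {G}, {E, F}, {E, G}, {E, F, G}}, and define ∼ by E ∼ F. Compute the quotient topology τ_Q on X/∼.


X/∼ = {[E=F], [G]}; |τ_Q| = 4.

Equivalence classes: [E=F], [G].
Quotient map π: X → X/∼ sends E ↦ [E=F], F ↦ [E=F], G ↦ [G].
For each subset V ⊆ X/∼, compute π^{-1}(V) ⊆ X and check whether π^{-1}(V) ∈ τ. V is open in τ_Q iff π^{-1}(V) ∈ τ.
  V = {}: π^{-1}(V) = ∅ ∈ τ ✓.
  V = {[E=F]}: π^{-1}(V) = {E, F} ∈ τ ✓.
  V = {[G]}: π^{-1}(V) = {G} ∈ τ ✓.
  V = {[E=F], [G]}: π^{-1}(V) = {E, F, G} ∈ τ ✓.
Open sets in the quotient: τ_Q = {{}, {[E=F]}, {[G]}, {[E=F], [G]}} (4 elements).


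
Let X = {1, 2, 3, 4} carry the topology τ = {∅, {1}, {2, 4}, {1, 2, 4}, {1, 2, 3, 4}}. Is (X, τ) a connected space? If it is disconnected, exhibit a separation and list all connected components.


(X, τ) is connected.

Find clopen sets (U ∈ τ with X ∖ U ∈ τ):
  U = ∅, X ∖ U = {1, 2, 3, 4} — both open, so U is clopen.
  U = {1, 2, 3, 4}, X ∖ U = ∅ — both open, so U is clopen.
Only trivial clopens (∅ and X) exist, so (X, τ) is connected.
Compute connected components by grouping points that agree on all clopens:
  component: {1, 2, 3, 4}


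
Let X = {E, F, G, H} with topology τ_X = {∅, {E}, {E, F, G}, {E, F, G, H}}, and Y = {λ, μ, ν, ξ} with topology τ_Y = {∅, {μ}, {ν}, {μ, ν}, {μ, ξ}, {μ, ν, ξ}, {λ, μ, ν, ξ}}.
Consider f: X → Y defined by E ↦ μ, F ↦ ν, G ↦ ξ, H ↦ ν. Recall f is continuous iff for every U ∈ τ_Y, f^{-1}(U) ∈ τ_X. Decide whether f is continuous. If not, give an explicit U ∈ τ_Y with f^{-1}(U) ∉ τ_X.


f is NOT continuous.

Compute f^{-1}(U) for each U ∈ τ_Y:
  U = ∅: f^{-1}(U) = ∅ ∈ τ_X ✓.
  U = {μ}: f^{-1}(U) = {E} ∈ τ_X ✓.
  U = {ν}: f^{-1}(U) = {F, H} ∉ τ_X ✗.
  U = {μ, ν}: f^{-1}(U) = {E, F, H} ∉ τ_X ✗.
  U = {μ, ξ}: f^{-1}(U) = {E, G} ∉ τ_X ✗.
  U = {μ, ν, ξ}: f^{-1}(U) = {E, F, G, H} ∈ τ_X ✓.
  U = {λ, μ, ν, ξ}: f^{-1}(U) = {E, F, G, H} ∈ τ_X ✓.
Found U = {ν} with f^{-1}(U) = {F, H} not in τ_X. Therefore f is NOT continuous.


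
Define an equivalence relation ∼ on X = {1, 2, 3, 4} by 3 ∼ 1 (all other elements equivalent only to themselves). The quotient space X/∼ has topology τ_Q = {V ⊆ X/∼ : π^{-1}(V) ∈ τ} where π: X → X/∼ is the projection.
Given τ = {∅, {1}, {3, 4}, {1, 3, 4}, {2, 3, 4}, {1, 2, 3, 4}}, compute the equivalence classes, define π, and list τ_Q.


X/∼ = {[1=3], [2], [4]}; |τ_Q| = 3.

Equivalence classes: [1=3], [2], [4].
Quotient map π: X → X/∼ sends 1 ↦ [1=3], 2 ↦ [2], 3 ↦ [1=3], 4 ↦ [4].
For each subset V ⊆ X/∼, compute π^{-1}(V) ⊆ X and check whether π^{-1}(V) ∈ τ. V is open in τ_Q iff π^{-1}(V) ∈ τ.
  V = {}: π^{-1}(V) = ∅ ∈ τ ✓.
  V = {[1=3]}: π^{-1}(V) = {1, 3} ∉ τ ✗.
  V = {[2]}: π^{-1}(V) = {2} ∉ τ ✗.
  V = {[1=3], [2]}: π^{-1}(V) = {1, 2, 3} ∉ τ ✗.
  V = {[4]}: π^{-1}(V) = {4} ∉ τ ✗.
  V = {[1=3], [4]}: π^{-1}(V) = {1, 3, 4} ∈ τ ✓.
  V = {[2], [4]}: π^{-1}(V) = {2, 4} ∉ τ ✗.
  V = {[1=3], [2], [4]}: π^{-1}(V) = {1, 2, 3, 4} ∈ τ ✓.
Open sets in the quotient: τ_Q = {{}, {[1=3], [4]}, {[1=3], [2], [4]}} (3 elements).


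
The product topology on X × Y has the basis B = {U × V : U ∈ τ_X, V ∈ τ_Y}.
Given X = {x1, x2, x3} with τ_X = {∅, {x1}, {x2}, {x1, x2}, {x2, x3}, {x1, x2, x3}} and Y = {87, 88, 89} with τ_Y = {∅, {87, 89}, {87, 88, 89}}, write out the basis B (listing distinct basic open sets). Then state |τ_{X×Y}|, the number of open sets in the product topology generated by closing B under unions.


Basis B = {∅ × ∅, {x1} × {87, 89}, {x2} × {87, 89}, {x1} × {87, 88, 89}, {x2} × {87, 88, 89}, {x1, x2} × {87, 89}, {x2, x3} × {87, 89}, {x1, x2} × {87, 88, 89}, {x1, x2, x3} × {87, 89}, {x2, x3} × {87, 88, 89}, {x1, x2, x3} × {87, 88, 89}}; |τ_{X×Y}| = 18.

Enumerate products U × V with U ∈ τ_X, V ∈ τ_Y (deduplicated):
  ∅ × ∅ = {} (∅)
  {x1} × {87, 89} = {(x1,87), (x1,89)}
  {x2} × {87, 89} = {(x2,87), (x2,89)}
  {x1} × {87, 88, 89} = {(x1,87), (x1,88), (x1,89)}
  {x2} × {87, 88, 89} = {(x2,87), (x2,88), (x2,89)}
  {x1, x2} × {87, 89} = {(x1,87), (x1,89), (x2,87), (x2,89)}
  {x2, x3} × {87, 89} = {(x2,87), (x2,89), (x3,87), (x3,89)}
  {x1, x2} × {87, 88, 89} = {(x1,87), (x1,88), (x1,89), (x2,87), (x2,88), (x2,89)}
  {x1, x2, x3} × {87, 89} = {(x1,87), (x1,89), (x2,87), (x2,89), (x3,87), (x3,89)}
  {x2, x3} × {87, 88, 89} = {(x2,87), (x2,88), (x2,89), (x3,87), (x3,88), (x3,89)}
  {x1, x2, x3} × {87, 88, 89} = {(x1,87), (x1,88), (x1,89), (x2,87), (x2,88), (x2,89), (x3,87), (x3,88), (x3,89)}
These 11 distinct sets form the basis B.
Close under arbitrary unions to get τ_{X×Y}; counting gives |τ_{X×Y}| = 18.


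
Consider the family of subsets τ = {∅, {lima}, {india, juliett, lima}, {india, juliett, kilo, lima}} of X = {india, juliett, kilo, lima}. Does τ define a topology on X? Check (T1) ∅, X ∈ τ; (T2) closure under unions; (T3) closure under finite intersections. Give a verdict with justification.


τ IS a topology on X.

Axiom (T1): ∅ ∈ τ? Yes; X ∈ τ? Yes.
Axiom (T2/T3): check pairwise unions and intersections of members of τ.
All pairwise intersections and unions checked — each lies in τ. Therefore τ satisfies (T1), (T2), (T3): it IS a topology on X.


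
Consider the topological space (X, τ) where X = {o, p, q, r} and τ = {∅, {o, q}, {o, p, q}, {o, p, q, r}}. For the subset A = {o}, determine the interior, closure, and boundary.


int(A) = ∅, cl(A) = {o, p, q, r}, ∂A = {o, p, q, r}.

Closed sets in (X, τ) are complements of opens:
  closed(X, τ) = {∅, {r}, {p, r}, {o, p, q, r}}.
int(A) = ⋃ {U ∈ τ : U ⊆ A}. Opens contained in A: ∅.
Taking the union of these: int(A) = ∅.
cl(A) = ⋂ {C closed : A ⊆ C}. Closed sets containing A: {o, p, q, r}.
Intersecting these: cl(A) = {o, p, q, r}.
∂A = cl(A) ∖ int(A) = {o, p, q, r} ∖ ∅ = {o, p, q, r}.


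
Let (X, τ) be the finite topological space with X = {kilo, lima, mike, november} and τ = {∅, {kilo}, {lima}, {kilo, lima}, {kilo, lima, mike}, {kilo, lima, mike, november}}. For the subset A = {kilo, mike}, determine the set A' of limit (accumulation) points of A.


A' = {mike, november}

For each x ∈ X, list the open sets U ∈ τ with x ∈ U, then check whether U ∩ (A ∖ {x}) ≠ ∅ for every such U.
  x = kilo: open {kilo} ∋ x has {kilo} ∩ (A ∖ {kilo}) = ∅, so x is NOT a limit point.
  x = lima: open {lima} ∋ x has {lima} ∩ (A ∖ {lima}) = ∅, so x is NOT a limit point.
  x = mike: opens ∋ x are {kilo, lima, mike}, {kilo, lima, mike, november}; each meets A ∖ {mike}, so x IS a limit point.
  x = november: opens ∋ x are {kilo, lima, mike, november}; each meets A ∖ {november}, so x IS a limit point.
Collecting: A' = {mike, november}.


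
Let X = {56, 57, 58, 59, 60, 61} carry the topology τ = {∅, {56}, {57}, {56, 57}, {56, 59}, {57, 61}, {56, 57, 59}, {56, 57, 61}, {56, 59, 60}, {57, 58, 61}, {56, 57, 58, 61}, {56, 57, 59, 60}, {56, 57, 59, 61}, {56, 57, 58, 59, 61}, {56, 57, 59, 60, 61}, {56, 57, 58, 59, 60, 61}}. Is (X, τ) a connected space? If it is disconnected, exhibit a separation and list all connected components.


(X, τ) is disconnected; components = [{56, 59, 60}, {57, 58, 61}].

Find clopen sets (U ∈ τ with X ∖ U ∈ τ):
  U = ∅, X ∖ U = {56, 57, 58, 59, 60, 61} — both open, so U is clopen.
  U = {56, 59, 60}, X ∖ U = {57, 58, 61} — both open, so U is clopen.
  U = {57, 58, 61}, X ∖ U = {56, 59, 60} — both open, so U is clopen.
  U = {56, 57, 58, 59, 60, 61}, X ∖ U = ∅ — both open, so U is clopen.
Nontrivial clopen(s) exist: e.g. {56, 59, 60}. So (X, τ) is disconnected.
Compute connected components by grouping points that agree on all clopens:
  component: {56, 59, 60}
  component: {57, 58, 61}


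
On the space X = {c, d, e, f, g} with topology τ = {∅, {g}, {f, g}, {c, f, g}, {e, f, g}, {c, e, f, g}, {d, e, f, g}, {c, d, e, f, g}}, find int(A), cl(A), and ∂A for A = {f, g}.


int(A) = {f, g}, cl(A) = {c, d, e, f, g}, ∂A = {c, d, e}.

Closed sets in (X, τ) are complements of opens:
  closed(X, τ) = {∅, {c}, {d}, {c, d}, {d, e}, {c, d, e}, {c, d, e, f}, {c, d, e, f, g}}.
int(A) = ⋃ {U ∈ τ : U ⊆ A}. Opens contained in A: ∅, {g}, {f, g}.
Taking the union of these: int(A) = {f, g}.
cl(A) = ⋂ {C closed : A ⊆ C}. Closed sets containing A: {c, d, e, f, g}.
Intersecting these: cl(A) = {c, d, e, f, g}.
∂A = cl(A) ∖ int(A) = {c, d, e, f, g} ∖ {f, g} = {c, d, e}.


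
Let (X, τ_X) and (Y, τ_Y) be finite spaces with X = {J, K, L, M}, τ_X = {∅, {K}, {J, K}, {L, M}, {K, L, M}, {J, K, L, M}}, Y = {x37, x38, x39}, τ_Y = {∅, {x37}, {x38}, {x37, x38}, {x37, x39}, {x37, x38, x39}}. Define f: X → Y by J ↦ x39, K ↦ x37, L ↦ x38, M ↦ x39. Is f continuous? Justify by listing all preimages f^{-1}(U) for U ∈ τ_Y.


f is NOT continuous.

Compute f^{-1}(U) for each U ∈ τ_Y:
  U = ∅: f^{-1}(U) = ∅ ∈ τ_X ✓.
  U = {x37}: f^{-1}(U) = {K} ∈ τ_X ✓.
  U = {x38}: f^{-1}(U) = {L} ∉ τ_X ✗.
  U = {x37, x38}: f^{-1}(U) = {K, L} ∉ τ_X ✗.
  U = {x37, x39}: f^{-1}(U) = {J, K, M} ∉ τ_X ✗.
  U = {x37, x38, x39}: f^{-1}(U) = {J, K, L, M} ∈ τ_X ✓.
Found U = {x38} with f^{-1}(U) = {L} not in τ_X. Therefore f is NOT continuous.


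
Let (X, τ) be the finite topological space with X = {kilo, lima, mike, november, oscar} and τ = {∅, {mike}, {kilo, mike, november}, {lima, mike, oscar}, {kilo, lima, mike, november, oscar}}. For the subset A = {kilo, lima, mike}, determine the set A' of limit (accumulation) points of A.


A' = {kilo, lima, november, oscar}

For each x ∈ X, list the open sets U ∈ τ with x ∈ U, then check whether U ∩ (A ∖ {x}) ≠ ∅ for every such U.
  x = kilo: opens ∋ x are {kilo, mike, november}, {kilo, lima, mike, november, oscar}; each meets A ∖ {kilo}, so x IS a limit point.
  x = lima: opens ∋ x are {lima, mike, oscar}, {kilo, lima, mike, november, oscar}; each meets A ∖ {lima}, so x IS a limit point.
  x = mike: open {mike} ∋ x has {mike} ∩ (A ∖ {mike}) = ∅, so x is NOT a limit point.
  x = november: opens ∋ x are {kilo, mike, november}, {kilo, lima, mike, november, oscar}; each meets A ∖ {november}, so x IS a limit point.
  x = oscar: opens ∋ x are {lima, mike, oscar}, {kilo, lima, mike, november, oscar}; each meets A ∖ {oscar}, so x IS a limit point.
Collecting: A' = {kilo, lima, november, oscar}.


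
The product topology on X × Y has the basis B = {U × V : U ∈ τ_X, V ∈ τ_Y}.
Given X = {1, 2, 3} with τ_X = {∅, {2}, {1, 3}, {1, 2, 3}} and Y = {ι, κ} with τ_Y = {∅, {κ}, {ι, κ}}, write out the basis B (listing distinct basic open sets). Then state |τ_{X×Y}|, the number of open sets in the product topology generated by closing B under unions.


Basis B = {∅ × ∅, {2} × {κ}, {1, 3} × {κ}, {2} × {ι, κ}, {1, 2, 3} × {κ}, {1, 3} × {ι, κ}, {1, 2, 3} × {ι, κ}}; |τ_{X×Y}| = 9.

Enumerate products U × V with U ∈ τ_X, V ∈ τ_Y (deduplicated):
  ∅ × ∅ = {} (∅)
  {2} × {κ} = {(2,κ)}
  {1, 3} × {κ} = {(1,κ), (3,κ)}
  {2} × {ι, κ} = {(2,ι), (2,κ)}
  {1, 2, 3} × {κ} = {(1,κ), (2,κ), (3,κ)}
  {1, 3} × {ι, κ} = {(1,ι), (1,κ), (3,ι), (3,κ)}
  {1, 2, 3} × {ι, κ} = {(1,ι), (1,κ), (2,ι), (2,κ), (3,ι), (3,κ)}
These 7 distinct sets form the basis B.
Close under arbitrary unions to get τ_{X×Y}; counting gives |τ_{X×Y}| = 9.


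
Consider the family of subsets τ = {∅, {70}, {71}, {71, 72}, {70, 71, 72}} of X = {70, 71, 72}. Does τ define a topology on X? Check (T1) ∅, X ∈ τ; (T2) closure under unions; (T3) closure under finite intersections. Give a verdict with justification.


τ is NOT a topology on X.

Axiom (T1): ∅ ∈ τ? Yes; X ∈ τ? Yes.
Axiom (T2/T3): check pairwise unions and intersections of members of τ.
Counterexample for (T2): {70} ∪ {71} = {70, 71} ∉ τ. Therefore τ is NOT a topology.


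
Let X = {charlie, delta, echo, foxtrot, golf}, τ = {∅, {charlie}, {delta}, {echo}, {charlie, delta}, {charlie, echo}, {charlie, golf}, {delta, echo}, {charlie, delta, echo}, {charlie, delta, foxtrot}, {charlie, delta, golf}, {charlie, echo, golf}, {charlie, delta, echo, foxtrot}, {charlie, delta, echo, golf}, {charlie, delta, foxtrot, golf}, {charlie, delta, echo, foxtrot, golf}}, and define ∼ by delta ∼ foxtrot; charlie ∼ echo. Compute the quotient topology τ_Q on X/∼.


X/∼ = {[charlie=echo], [delta=foxtrot], [golf]}; |τ_Q| = 5.

Equivalence classes: [charlie=echo], [delta=foxtrot], [golf].
Quotient map π: X → X/∼ sends charlie ↦ [charlie=echo], delta ↦ [delta=foxtrot], echo ↦ [charlie=echo], foxtrot ↦ [delta=foxtrot], golf ↦ [golf].
For each subset V ⊆ X/∼, compute π^{-1}(V) ⊆ X and check whether π^{-1}(V) ∈ τ. V is open in τ_Q iff π^{-1}(V) ∈ τ.
  V = {}: π^{-1}(V) = ∅ ∈ τ ✓.
  V = {[charlie=echo]}: π^{-1}(V) = {charlie, echo} ∈ τ ✓.
  V = {[delta=foxtrot]}: π^{-1}(V) = {delta, foxtrot} ∉ τ ✗.
  V = {[charlie=echo], [delta=foxtrot]}: π^{-1}(V) = {charlie, delta, echo, foxtrot} ∈ τ ✓.
  V = {[golf]}: π^{-1}(V) = {golf} ∉ τ ✗.
  V = {[charlie=echo], [golf]}: π^{-1}(V) = {charlie, echo, golf} ∈ τ ✓.
  V = {[delta=foxtrot], [golf]}: π^{-1}(V) = {delta, foxtrot, golf} ∉ τ ✗.
  V = {[charlie=echo], [delta=foxtrot], [golf]}: π^{-1}(V) = {charlie, delta, echo, foxtrot, golf} ∈ τ ✓.
Open sets in the quotient: τ_Q = {{}, {[charlie=echo]}, {[charlie=echo], [delta=foxtrot]}, {[charlie=echo], [golf]}, {[charlie=echo], [delta=foxtrot], [golf]}} (5 elements).


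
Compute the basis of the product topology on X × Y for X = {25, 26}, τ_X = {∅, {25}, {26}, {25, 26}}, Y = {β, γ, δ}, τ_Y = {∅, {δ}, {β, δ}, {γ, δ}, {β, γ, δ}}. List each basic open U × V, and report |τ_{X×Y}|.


Basis B = {∅ × ∅, {25} × {δ}, {26} × {δ}, {25} × {β, δ}, {25} × {γ, δ}, {25, 26} × {δ}, {26} × {β, δ}, {26} × {γ, δ}, {25} × {β, γ, δ}, {26} × {β, γ, δ}, {25, 26} × {β, δ}, {25, 26} × {γ, δ}, {25, 26} × {β, γ, δ}}; |τ_{X×Y}| = 25.

Enumerate products U × V with U ∈ τ_X, V ∈ τ_Y (deduplicated):
  ∅ × ∅ = {} (∅)
  {25} × {δ} = {(25,δ)}
  {26} × {δ} = {(26,δ)}
  {25} × {β, δ} = {(25,β), (25,δ)}
  {25} × {γ, δ} = {(25,γ), (25,δ)}
  {25, 26} × {δ} = {(25,δ), (26,δ)}
  {26} × {β, δ} = {(26,β), (26,δ)}
  {26} × {γ, δ} = {(26,γ), (26,δ)}
  {25} × {β, γ, δ} = {(25,β), (25,γ), (25,δ)}
  {26} × {β, γ, δ} = {(26,β), (26,γ), (26,δ)}
  {25, 26} × {β, δ} = {(25,β), (25,δ), (26,β), (26,δ)}
  {25, 26} × {γ, δ} = {(25,γ), (25,δ), (26,γ), (26,δ)}
  {25, 26} × {β, γ, δ} = {(25,β), (25,γ), (25,δ), (26,β), (26,γ), (26,δ)}
These 13 distinct sets form the basis B.
Close under arbitrary unions to get τ_{X×Y}; counting gives |τ_{X×Y}| = 25.
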